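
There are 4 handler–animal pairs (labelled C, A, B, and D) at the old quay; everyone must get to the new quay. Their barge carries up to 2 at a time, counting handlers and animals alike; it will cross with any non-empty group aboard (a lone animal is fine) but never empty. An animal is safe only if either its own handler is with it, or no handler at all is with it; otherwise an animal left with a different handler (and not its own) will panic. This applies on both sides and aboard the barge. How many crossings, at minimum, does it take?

Following every safe sequence of crossings from the start, the most of the 8 that can be at the new quay as the barge arrives there on crossings 1, 3, 5 is 2, 3, 4 respectively; the best ever achieved is 4 of 8.
From crossing 7 on, no configuration arises that was not already reachable earlier: only 44 distinct safe configurations (who is on which side, and where the barge is) can ever be reached, none of them has everyone across, and every continuation just revisits them. So no valid plan exists.

impossible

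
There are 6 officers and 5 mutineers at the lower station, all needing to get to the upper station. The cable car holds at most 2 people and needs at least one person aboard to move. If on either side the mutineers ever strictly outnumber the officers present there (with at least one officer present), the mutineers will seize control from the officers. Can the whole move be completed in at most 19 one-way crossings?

Yes

Yes — this plan uses 19 crossings (≤ 19):
1. 2 mutineers → the upper station.  (the lower station: 6O 3M; the upper station: 0O 2M)
2. 1 mutineer ← the lower station.  (the lower station: 6O 4M; the upper station: 0O 1M)
3. 2 mutineers → the upper station.  (the lower station: 6O 2M; the upper station: 0O 3M)
4. 1 mutineer ← the lower station.  (the lower station: 6O 3M; the upper station: 0O 2M)
5. 2 officers → the upper station.  (the lower station: 4O 3M; the upper station: 2O 2M)
6. 1 mutineer ← the lower station.  (the lower station: 4O 4M; the upper station: 2O 1M)
7. 1 officer and 1 mutineer → the upper station.  (the lower station: 3O 3M; the upper station: 3O 2M)
8. 1 officer ← the lower station.  (the lower station: 4O 3M; the upper station: 2O 2M)
9. 1 officer and 1 mutineer → the upper station.  (the lower station: 3O 2M; the upper station: 3O 3M)
10. 1 mutineer ← the lower station.  (the lower station: 3O 3M; the upper station: 3O 2M)
11. 1 officer and 1 mutineer → the upper station.  (the lower station: 2O 2M; the upper station: 4O 3M)
12. 1 officer ← the lower station.  (the lower station: 3O 2M; the upper station: 3O 3M)
13. 1 officer and 1 mutineer → the upper station.  (the lower station: 2O 1M; the upper station: 4O 4M)
14. 1 mutineer ← the lower station.  (the lower station: 2O 2M; the upper station: 4O 3M)
15. 1 officer and 1 mutineer → the upper station.  (the lower station: 1O 1M; the upper station: 5O 4M)
16. 1 officer ← the lower station.  (the lower station: 2O 1M; the upper station: 4O 4M)
17. 1 officer and 1 mutineer → the upper station.  (the lower station: 1O 0M; the upper station: 5O 5M)
18. 1 mutineer ← the lower station.  (the lower station: 1O 1M; the upper station: 5O 4M)
19. 1 officer and 1 mutineer → the upper station.  (the lower station: 0O 0M; the upper station: 6O 5M)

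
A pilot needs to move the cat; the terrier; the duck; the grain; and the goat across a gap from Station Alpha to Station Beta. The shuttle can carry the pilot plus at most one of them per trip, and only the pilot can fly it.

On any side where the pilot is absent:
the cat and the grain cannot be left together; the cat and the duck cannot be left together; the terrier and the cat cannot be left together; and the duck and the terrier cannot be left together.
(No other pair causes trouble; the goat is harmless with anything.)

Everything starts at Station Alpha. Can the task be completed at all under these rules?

Whatever the first load, the items left behind include a forbidden pair without the pilot. No opening move is safe, so no plan exists.

No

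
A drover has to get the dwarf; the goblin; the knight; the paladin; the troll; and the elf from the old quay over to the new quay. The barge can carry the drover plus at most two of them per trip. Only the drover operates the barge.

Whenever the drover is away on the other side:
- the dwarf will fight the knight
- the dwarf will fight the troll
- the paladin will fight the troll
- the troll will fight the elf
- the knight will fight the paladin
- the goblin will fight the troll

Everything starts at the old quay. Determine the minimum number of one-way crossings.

7

Counting alone: the drover can take at most 2 across per trip to the new quay, so moving all 6 needs at least 3 loaded trips out, with a return between consecutive ones — at least 5 crossings.
The safety rule pushes this higher. Following every safe sequence of crossings, the most of the 6 that can be at the new quay as the barge arrives there on crossing 5 is 5 — never all 6.
So no plan with fewer than 7 crossings exists, and this one achieves 7:
1. Drover goes to the new quay with the knight and the troll.  [the old quay: the dwarf, the elf, the goblin, the paladin | the new quay: the knight, the troll]
2. Drover goes back to the old quay alone.  [the old quay: the dwarf, the elf, the goblin, the paladin | the new quay: the knight, the troll]
3. Drover goes to the new quay with the dwarf and the goblin.  [the old quay: the elf, the paladin | the new quay: the dwarf, the goblin, the knight, the troll]
4. Drover goes back to the old quay with the knight and the troll.  [the old quay: the elf, the knight, the paladin, the troll | the new quay: the dwarf, the goblin]
5. Drover goes to the new quay with the elf and the paladin.  [the old quay: the knight, the troll | the new quay: the dwarf, the elf, the goblin, the paladin]
6. Drover goes back to the old quay alone.  [the old quay: the knight, the troll | the new quay: the dwarf, the elf, the goblin, the paladin]
7. Drover goes to the new quay with the knight and the troll.  [the old quay: — | the new quay: the dwarf, the elf, the goblin, the knight, the paladin, the troll]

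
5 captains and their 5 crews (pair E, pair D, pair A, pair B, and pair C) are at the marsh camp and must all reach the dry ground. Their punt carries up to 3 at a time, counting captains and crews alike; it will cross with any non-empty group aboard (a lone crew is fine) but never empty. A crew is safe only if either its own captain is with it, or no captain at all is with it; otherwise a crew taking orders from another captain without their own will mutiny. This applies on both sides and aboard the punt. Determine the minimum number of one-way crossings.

Counting alone: each trip to the dry ground takes at most 3 across and each return brings at least 1 back, so after t trips out (and t−1 returns) at most 3t − (t−1) of the 10 are across; that first reaches 10 at t = 5, so at least 9 crossings are needed.
The safety rule pushes this higher. Following every safe sequence of crossings, the most of the 10 that can be at the dry ground as the punt arrives there on crossing 9 is 9 — never all 10.
So no plan with fewer than 11 crossings exists, and this one achieves 11:
1. captain E and crew E cross → the dry ground.
2. captain E crosses ← the marsh camp.
3. crew A, crew B, and crew D cross → the dry ground.
4. crew E crosses ← the marsh camp.
5. captain A, captain B, and captain D cross → the dry ground.
6. captain D and crew D cross ← the marsh camp.
7. captain C, captain D, and captain E cross → the dry ground.
8. crew A crosses ← the marsh camp.
9. crew D and crew E cross → the dry ground.
10. crew E crosses ← the marsh camp.
11. crew A, crew C, and crew E cross → the dry ground.

11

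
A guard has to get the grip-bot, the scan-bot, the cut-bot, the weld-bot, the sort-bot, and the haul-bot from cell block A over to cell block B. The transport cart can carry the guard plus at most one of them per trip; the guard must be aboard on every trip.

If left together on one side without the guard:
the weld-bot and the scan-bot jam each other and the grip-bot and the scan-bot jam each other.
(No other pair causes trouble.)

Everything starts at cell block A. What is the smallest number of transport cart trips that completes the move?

13

Counting alone: the guard can take at most 1 across per trip to cell block B, so moving all 6 needs at least 6 loaded trips out, with a return between consecutive ones — at least 11 crossings.
The safety rule pushes this higher. Following every safe sequence of crossings, the most of the 6 that can be at cell block B as the transport cart arrives there on crossing 11 is 5 — never all 6.
So no plan with fewer than 13 crossings exists, and this one achieves 13:
1. Guard goes to cell block B with the scan-bot.
2. Guard goes back to cell block A alone.
3. Guard goes to cell block B with the grip-bot.
4. Guard goes back to cell block A with the scan-bot.
5. Guard goes to cell block B with the weld-bot.
6. Guard goes back to cell block A alone.
7. Guard goes to cell block B with the cut-bot.
8. Guard goes back to cell block A alone.
9. Guard goes to cell block B with the sort-bot.
10. Guard goes back to cell block A alone.
11. Guard goes to cell block B with the haul-bot.
12. Guard goes back to cell block A alone.
13. Guard goes to cell block B with the scan-bot.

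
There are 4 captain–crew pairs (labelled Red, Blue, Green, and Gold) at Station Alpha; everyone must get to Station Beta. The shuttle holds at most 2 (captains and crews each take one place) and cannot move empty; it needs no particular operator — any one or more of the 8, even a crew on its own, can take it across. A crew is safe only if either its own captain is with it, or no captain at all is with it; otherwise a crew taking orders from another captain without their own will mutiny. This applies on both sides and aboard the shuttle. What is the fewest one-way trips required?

Following every safe sequence of crossings from the start, the most of the 8 that can be at Station Beta as the shuttle arrives there on crossings 1, 3, 5 is 2, 3, 4 respectively; the best ever achieved is 4 of 8.
From crossing 7 on, no configuration arises that was not already reachable earlier: only 44 distinct safe configurations (who is on which side, and where the shuttle is) can ever be reached, none of them has everyone across, and every continuation just revisits them. So no valid plan exists.

impossible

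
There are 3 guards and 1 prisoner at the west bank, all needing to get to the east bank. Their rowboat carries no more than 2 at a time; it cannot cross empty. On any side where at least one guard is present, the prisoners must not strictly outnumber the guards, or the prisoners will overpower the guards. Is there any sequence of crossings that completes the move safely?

1. 1 guard and 1 prisoner → the east bank.  (the west bank: 2G 0P; the east bank: 1G 1P)
2. 1 prisoner ← the west bank.  (the west bank: 2G 1P; the east bank: 1G 0P)
3. 1 guard and 1 prisoner → the east bank.  (the west bank: 1G 0P; the east bank: 2G 1P)
4. 1 prisoner ← the west bank.  (the west bank: 1G 1P; the east bank: 2G 0P)
5. 1 guard and 1 prisoner → the east bank.  (the west bank: 0G 0P; the east bank: 3G 1P)

Yes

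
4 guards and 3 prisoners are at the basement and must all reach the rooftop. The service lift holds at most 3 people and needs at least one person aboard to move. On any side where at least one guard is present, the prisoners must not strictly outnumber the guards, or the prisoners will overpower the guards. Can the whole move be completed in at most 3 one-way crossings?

Counting alone: each trip to the rooftop takes at most 3 across and each return brings at least 1 back, so after t trips out (and t−1 returns) at most 3t − (t−1) of the 7 are across; that first reaches 7 at t = 3, so at least 5 crossings are needed.
Since 3 < 5, 3 crossings cannot be enough. (The shortest complete plan in fact takes 5:)
1. 3 prisoners → the rooftop.  (the basement: 4G 0P; the rooftop: 0G 3P)
2. 1 prisoner ← the basement.  (the basement: 4G 1P; the rooftop: 0G 2P)
3. 3 guards → the rooftop.  (the basement: 1G 1P; the rooftop: 3G 2P)
4. 1 guard ← the basement.  (the basement: 2G 1P; the rooftop: 2G 2P)
5. 2 guards and 1 prisoner → the rooftop.  (the basement: 0G 0P; the rooftop: 4G 3P)

No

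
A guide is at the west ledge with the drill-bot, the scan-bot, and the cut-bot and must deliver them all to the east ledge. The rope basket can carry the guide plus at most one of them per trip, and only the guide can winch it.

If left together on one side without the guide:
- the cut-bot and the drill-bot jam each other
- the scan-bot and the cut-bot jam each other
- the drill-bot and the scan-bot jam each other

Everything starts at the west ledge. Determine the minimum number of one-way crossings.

impossible

Whatever the first load, the items left behind include a forbidden pair without the guide. No opening move is safe, so no plan exists.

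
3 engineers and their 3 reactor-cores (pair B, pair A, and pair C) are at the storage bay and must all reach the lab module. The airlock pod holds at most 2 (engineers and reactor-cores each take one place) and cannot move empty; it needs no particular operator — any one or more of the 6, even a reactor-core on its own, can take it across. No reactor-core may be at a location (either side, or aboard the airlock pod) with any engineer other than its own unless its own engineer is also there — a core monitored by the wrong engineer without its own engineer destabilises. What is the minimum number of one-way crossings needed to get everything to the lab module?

11

Counting alone: each trip to the lab module takes at most 2 across and each return brings at least 1 back, so after t trips out (and t−1 returns) at most 2t − (t−1) of the 6 are across; that first reaches 6 at t = 5, so at least 9 crossings are needed.
The safety rule pushes this higher. Following every safe sequence of crossings, the most of the 6 that can be at the lab module as the airlock pod arrives there on crossing 9 is 5 — never all 6.
So no plan with fewer than 11 crossings exists, and this one achieves 11:
1. engineer B and reactor-core B cross → the lab module.
2. engineer B crosses ← the storage bay.
3. reactor-core A and reactor-core C cross → the lab module.
4. reactor-core B crosses ← the storage bay.
5. engineer A and engineer C cross → the lab module.
6. engineer A and reactor-core A cross ← the storage bay.
7. engineer A and engineer B cross → the lab module.
8. reactor-core C crosses ← the storage bay.
9. reactor-core A and reactor-core B cross → the lab module.
10. engineer C crosses ← the storage bay.
11. engineer C and reactor-core C cross → the lab module.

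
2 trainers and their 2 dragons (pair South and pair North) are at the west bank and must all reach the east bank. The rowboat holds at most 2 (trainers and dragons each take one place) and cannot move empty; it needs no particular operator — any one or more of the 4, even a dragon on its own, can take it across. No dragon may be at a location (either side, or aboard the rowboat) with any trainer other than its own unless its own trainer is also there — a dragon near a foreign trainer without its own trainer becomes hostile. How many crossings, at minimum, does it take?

5

Counting alone: each trip to the east bank takes at most 2 across and each return brings at least 1 back, so after t trips out (and t−1 returns) at most 2t − (t−1) of the 4 are across; that first reaches 4 at t = 3, so at least 5 crossings are needed.
The plan below uses exactly 5 crossings, so it is optimal:
1. dragon South and trainer South cross → the east bank.
2. trainer South crosses ← the west bank.
3. trainer North and trainer South cross → the east bank.
4. trainer North crosses ← the west bank.
5. dragon North and trainer North cross → the east bank.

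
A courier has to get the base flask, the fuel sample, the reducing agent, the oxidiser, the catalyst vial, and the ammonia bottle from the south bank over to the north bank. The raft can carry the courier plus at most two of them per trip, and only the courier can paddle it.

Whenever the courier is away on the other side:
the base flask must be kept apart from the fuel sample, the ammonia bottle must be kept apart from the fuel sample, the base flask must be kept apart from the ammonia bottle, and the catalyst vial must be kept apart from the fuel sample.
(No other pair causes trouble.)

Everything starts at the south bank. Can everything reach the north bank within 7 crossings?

Counting alone: the courier can take at most 2 across per trip to the north bank, so moving all 6 needs at least 3 loaded trips out, with a return between consecutive ones — at least 5 crossings.
The safety rule pushes this higher. Following every safe sequence of crossings, the most of the 6 that can be at the north bank as the raft arrives there on crossings 5, 7 is 4, 5 respectively — never all 6.
So the move cannot be finished within 7 crossings. (The shortest complete plan takes 9:)
1. Courier goes to the north bank with the base flask and the fuel sample.  [the south bank: the ammonia bottle, the catalyst vial, the oxidiser, the reducing agent | the north bank: the base flask, the fuel sample]
2. Courier goes back to the south bank with the base flask.  [the south bank: the ammonia bottle, the base flask, the catalyst vial, the oxidiser, the reducing agent | the north bank: the fuel sample]
3. Courier goes to the north bank with the base flask and the reducing agent.  [the south bank: the ammonia bottle, the catalyst vial, the oxidiser | the north bank: the base flask, the fuel sample, the reducing agent]
4. Courier goes back to the south bank with the base flask.  [the south bank: the ammonia bottle, the base flask, the catalyst vial, the oxidiser | the north bank: the fuel sample, the reducing agent]
5. Courier goes to the north bank with the base flask and the oxidiser.  [the south bank: the ammonia bottle, the catalyst vial | the north bank: the base flask, the fuel sample, the oxidiser, the reducing agent]
6. Courier goes back to the south bank with the base flask.  [the south bank: the ammonia bottle, the base flask, the catalyst vial | the north bank: the fuel sample, the oxidiser, the reducing agent]
7. Courier goes to the north bank with the base flask and the catalyst vial.  [the south bank: the ammonia bottle | the north bank: the base flask, the catalyst vial, the fuel sample, the oxidiser, the reducing agent]
8. Courier goes back to the south bank with the fuel sample.  [the south bank: the ammonia bottle, the fuel sample | the north bank: the base flask, the catalyst vial, the oxidiser, the reducing agent]
9. Courier goes to the north bank with the ammonia bottle and the fuel sample.  [the south bank: — | the north bank: the ammonia bottle, the base flask, the catalyst vial, the fuel sample, the oxidiser, the reducing agent]

No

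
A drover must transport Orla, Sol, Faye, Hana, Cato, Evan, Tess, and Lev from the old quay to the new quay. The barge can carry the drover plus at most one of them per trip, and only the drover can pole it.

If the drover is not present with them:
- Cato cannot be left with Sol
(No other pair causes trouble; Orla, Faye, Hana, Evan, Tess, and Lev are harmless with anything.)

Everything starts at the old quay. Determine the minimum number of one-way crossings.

Counting alone: the drover can take at most 1 across per trip to the new quay, so moving all 8 needs at least 8 loaded trips out, with a return between consecutive ones — at least 15 crossings.
The plan below uses exactly 15 crossings, so it is optimal:
1. Drover goes to the new quay with Sol.
2. Drover goes back to the old quay alone.
3. Drover goes to the new quay with Orla.
4. Drover goes back to the old quay alone.
5. Drover goes to the new quay with Faye.
6. Drover goes back to the old quay alone.
7. Drover goes to the new quay with Hana.
8. Drover goes back to the old quay alone.
9. Drover goes to the new quay with Evan.
10. Drover goes back to the old quay alone.
11. Drover goes to the new quay with Tess.
12. Drover goes back to the old quay alone.
13. Drover goes to the new quay with Lev.
14. Drover goes back to the old quay alone.
15. Drover goes to the new quay with Cato.

15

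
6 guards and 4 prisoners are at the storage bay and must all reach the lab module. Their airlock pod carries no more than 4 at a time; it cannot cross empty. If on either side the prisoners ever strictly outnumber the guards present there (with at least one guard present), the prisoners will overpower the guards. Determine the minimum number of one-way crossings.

Counting alone: each trip to the lab module takes at most 4 across and each return brings at least 1 back, so after t trips out (and t−1 returns) at most 4t − (t−1) of the 10 are across; that first reaches 10 at t = 3, so at least 5 crossings are needed.
The plan below uses exactly 5 crossings, so it is optimal:
1. 4 prisoners → the lab module.  (the storage bay: 6G 0P; the lab module: 0G 4P)
2. 1 prisoner ← the storage bay.  (the storage bay: 6G 1P; the lab module: 0G 3P)
3. 4 guards → the lab module.  (the storage bay: 2G 1P; the lab module: 4G 3P)
4. 1 prisoner ← the storage bay.  (the storage bay: 2G 2P; the lab module: 4G 2P)
5. 2 guards and 2 prisoners → the lab module.  (the storage bay: 0G 0P; the lab module: 6G 4P)

5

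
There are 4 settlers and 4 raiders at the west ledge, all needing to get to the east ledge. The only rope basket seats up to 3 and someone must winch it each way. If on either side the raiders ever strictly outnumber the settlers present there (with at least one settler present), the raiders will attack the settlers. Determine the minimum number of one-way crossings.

Counting alone: each trip to the east ledge takes at most 3 across and each return brings at least 1 back, so after t trips out (and t−1 returns) at most 3t − (t−1) of the 8 are across; that first reaches 8 at t = 4, so at least 7 crossings are needed.
The safety rule pushes this higher. Following every safe sequence of crossings, the most of the 8 that can be at the east ledge as the rope basket arrives there on crossing 7 is 7 — never all 8.
So no plan with fewer than 9 crossings exists, and this one achieves 9:
1. 2 raiders → the east ledge.  (the west ledge: 4S 2R; the east ledge: 0S 2R)
2. 1 raider ← the west ledge.  (the west ledge: 4S 3R; the east ledge: 0S 1R)
3. 3 raiders → the east ledge.  (the west ledge: 4S 0R; the east ledge: 0S 4R)
4. 1 raider ← the west ledge.  (the west ledge: 4S 1R; the east ledge: 0S 3R)
5. 3 settlers → the east ledge.  (the west ledge: 1S 1R; the east ledge: 3S 3R)
6. 1 settler and 1 raider ← the west ledge.  (the west ledge: 2S 2R; the east ledge: 2S 2R)
7. 2 settlers → the east ledge.  (the west ledge: 0S 2R; the east ledge: 4S 2R)
8. 1 raider ← the west ledge.  (the west ledge: 0S 3R; the east ledge: 4S 1R)
9. 3 raiders → the east ledge.  (the west ledge: 0S 0R; the east ledge: 4S 4R)

9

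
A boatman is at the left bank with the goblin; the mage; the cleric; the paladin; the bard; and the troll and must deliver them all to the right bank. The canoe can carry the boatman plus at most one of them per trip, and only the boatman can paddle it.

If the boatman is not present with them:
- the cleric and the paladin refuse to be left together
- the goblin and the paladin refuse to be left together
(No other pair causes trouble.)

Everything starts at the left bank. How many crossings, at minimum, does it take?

Counting alone: the boatman can take at most 1 across per trip to the right bank, so moving all 6 needs at least 6 loaded trips out, with a return between consecutive ones — at least 11 crossings.
The safety rule pushes this higher. Following every safe sequence of crossings, the most of the 6 that can be at the right bank as the canoe arrives there on crossing 11 is 5 — never all 6.
So no plan with fewer than 13 crossings exists, and this one achieves 13:
1. Boatman goes to the right bank with the paladin.  [the left bank: the bard, the cleric, the goblin, the mage, the troll | the right bank: the paladin]
2. Boatman goes back to the left bank alone.  [the left bank: the bard, the cleric, the goblin, the mage, the troll | the right bank: the paladin]
3. Boatman goes to the right bank with the goblin.  [the left bank: the bard, the cleric, the mage, the troll | the right bank: the goblin, the paladin]
4. Boatman goes back to the left bank with the paladin.  [the left bank: the bard, the cleric, the mage, the paladin, the troll | the right bank: the goblin]
5. Boatman goes to the right bank with the cleric.  [the left bank: the bard, the mage, the paladin, the troll | the right bank: the cleric, the goblin]
6. Boatman goes back to the left bank alone.  [the left bank: the bard, the mage, the paladin, the troll | the right bank: the cleric, the goblin]
7. Boatman goes to the right bank with the mage.  [the left bank: the bard, the paladin, the troll | the right bank: the cleric, the goblin, the mage]
8. Boatman goes back to the left bank alone.  [the left bank: the bard, the paladin, the troll | the right bank: the cleric, the goblin, the mage]
9. Boatman goes to the right bank with the bard.  [the left bank: the paladin, the troll | the right bank: the bard, the cleric, the goblin, the mage]
10. Boatman goes back to the left bank alone.  [the left bank: the paladin, the troll | the right bank: the bard, the cleric, the goblin, the mage]
11. Boatman goes to the right bank with the troll.  [the left bank: the paladin | the right bank: the bard, the cleric, the goblin, the mage, the troll]
12. Boatman goes back to the left bank alone.  [the left bank: the paladin | the right bank: the bard, the cleric, the goblin, the mage, the troll]
13. Boatman goes to the right bank with the paladin.  [the left bank: — | the right bank: the bard, the cleric, the goblin, the mage, the paladin, the troll]

13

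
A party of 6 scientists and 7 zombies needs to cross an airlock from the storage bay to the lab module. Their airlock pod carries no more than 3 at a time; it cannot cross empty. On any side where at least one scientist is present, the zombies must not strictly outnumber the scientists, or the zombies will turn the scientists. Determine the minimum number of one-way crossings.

impossible

The zombies already outnumber the scientists at the storage bay before anyone moves, so the starting position itself is disallowed.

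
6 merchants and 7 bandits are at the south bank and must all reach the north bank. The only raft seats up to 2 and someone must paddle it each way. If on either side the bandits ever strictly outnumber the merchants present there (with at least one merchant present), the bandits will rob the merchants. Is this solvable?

The bandits already outnumber the merchants at the south bank before anyone moves, so the starting position itself is disallowed.

No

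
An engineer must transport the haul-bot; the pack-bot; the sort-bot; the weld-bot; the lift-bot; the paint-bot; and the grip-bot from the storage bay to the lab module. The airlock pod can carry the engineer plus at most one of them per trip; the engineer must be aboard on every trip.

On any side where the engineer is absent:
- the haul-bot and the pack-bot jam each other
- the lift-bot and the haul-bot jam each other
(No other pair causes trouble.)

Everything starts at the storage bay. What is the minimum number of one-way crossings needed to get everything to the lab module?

Counting alone: the engineer can take at most 1 across per trip to the lab module, so moving all 7 needs at least 7 loaded trips out, with a return between consecutive ones — at least 13 crossings.
The safety rule pushes this higher. Following every safe sequence of crossings, the most of the 7 that can be at the lab module as the airlock pod arrives there on crossing 13 is 6 — never all 7.
So no plan with fewer than 15 crossings exists, and this one achieves 15:
1. Engineer goes to the lab module with the haul-bot.  [the storage bay: the grip-bot, the lift-bot, the pack-bot, the paint-bot, the sort-bot, the weld-bot | the lab module: the haul-bot]
2. Engineer goes back to the storage bay alone.  [the storage bay: the grip-bot, the lift-bot, the pack-bot, the paint-bot, the sort-bot, the weld-bot | the lab module: the haul-bot]
3. Engineer goes to the lab module with the pack-bot.  [the storage bay: the grip-bot, the lift-bot, the paint-bot, the sort-bot, the weld-bot | the lab module: the haul-bot, the pack-bot]
4. Engineer goes back to the storage bay with the haul-bot.  [the storage bay: the grip-bot, the haul-bot, the lift-bot, the paint-bot, the sort-bot, the weld-bot | the lab module: the pack-bot]
5. Engineer goes to the lab module with the lift-bot.  [the storage bay: the grip-bot, the haul-bot, the paint-bot, the sort-bot, the weld-bot | the lab module: the lift-bot, the pack-bot]
6. Engineer goes back to the storage bay alone.  [the storage bay: the grip-bot, the haul-bot, the paint-bot, the sort-bot, the weld-bot | the lab module: the lift-bot, the pack-bot]
7. Engineer goes to the lab module with the sort-bot.  [the storage bay: the grip-bot, the haul-bot, the paint-bot, the weld-bot | the lab module: the lift-bot, the pack-bot, the sort-bot]
8. Engineer goes back to the storage bay alone.  [the storage bay: the grip-bot, the haul-bot, the paint-bot, the weld-bot | the lab module: the lift-bot, the pack-bot, the sort-bot]
9. Engineer goes to the lab module with the weld-bot.  [the storage bay: the grip-bot, the haul-bot, the paint-bot | the lab module: the lift-bot, the pack-bot, the sort-bot, the weld-bot]
10. Engineer goes back to the storage bay alone.  [the storage bay: the grip-bot, the haul-bot, the paint-bot | the lab module: the lift-bot, the pack-bot, the sort-bot, the weld-bot]
11. Engineer goes to the lab module with the paint-bot.  [the storage bay: the grip-bot, the haul-bot | the lab module: the lift-bot, the pack-bot, the paint-bot, the sort-bot, the weld-bot]
12. Engineer goes back to the storage bay alone.  [the storage bay: the grip-bot, the haul-bot | the lab module: the lift-bot, the pack-bot, the paint-bot, the sort-bot, the weld-bot]
13. Engineer goes to the lab module with the grip-bot.  [the storage bay: the haul-bot | the lab module: the grip-bot, the lift-bot, the pack-bot, the paint-bot, the sort-bot, the weld-bot]
14. Engineer goes back to the storage bay alone.  [the storage bay: the haul-bot | the lab module: the grip-bot, the lift-bot, the pack-bot, the paint-bot, the sort-bot, the weld-bot]
15. Engineer goes to the lab module with the haul-bot.  [the storage bay: — | the lab module: the grip-bot, the haul-bot, the lift-bot, the pack-bot, the paint-bot, the sort-bot, the weld-bot]

15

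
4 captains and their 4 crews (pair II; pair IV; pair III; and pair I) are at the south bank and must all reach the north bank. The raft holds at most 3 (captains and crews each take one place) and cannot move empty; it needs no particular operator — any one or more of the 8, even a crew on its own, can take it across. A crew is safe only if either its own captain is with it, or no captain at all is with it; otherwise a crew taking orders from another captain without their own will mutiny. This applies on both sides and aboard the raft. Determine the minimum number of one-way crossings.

Counting alone: each trip to the north bank takes at most 3 across and each return brings at least 1 back, so after t trips out (and t−1 returns) at most 3t − (t−1) of the 8 are across; that first reaches 8 at t = 4, so at least 7 crossings are needed.
The safety rule pushes this higher. Following every safe sequence of crossings, the most of the 8 that can be at the north bank as the raft arrives there on crossing 7 is 7 — never all 8.
So no plan with fewer than 9 crossings exists, and this one achieves 9:
1. captain II and crew II cross → the north bank.
2. captain II crosses ← the south bank.
3. captain II, captain IV, and crew IV cross → the north bank.
4. captain II and crew II cross ← the south bank.
5. captain I, captain II, and captain III cross → the north bank.
6. crew IV crosses ← the south bank.
7. crew II and crew IV cross → the north bank.
8. crew II crosses ← the south bank.
9. crew I, crew II, and crew III cross → the north bank.

9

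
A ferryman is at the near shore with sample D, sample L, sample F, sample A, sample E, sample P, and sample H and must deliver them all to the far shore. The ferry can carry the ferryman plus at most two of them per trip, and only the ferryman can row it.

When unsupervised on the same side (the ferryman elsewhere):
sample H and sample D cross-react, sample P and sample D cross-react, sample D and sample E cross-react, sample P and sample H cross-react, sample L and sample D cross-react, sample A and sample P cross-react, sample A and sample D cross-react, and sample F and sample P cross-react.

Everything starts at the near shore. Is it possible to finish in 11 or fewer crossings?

Yes — this plan uses 11 crossings (≤ 11):
1. Ferryman goes to the far shore with sample D and sample P.  [the near shore: sample A, sample E, sample F, sample H, sample L | the far shore: sample D, sample P]
2. Ferryman goes back to the near shore with sample D.  [the near shore: sample A, sample D, sample E, sample F, sample H, sample L | the far shore: sample P]
3. Ferryman goes to the far shore with sample D and sample L.  [the near shore: sample A, sample E, sample F, sample H | the far shore: sample D, sample L, sample P]
4. Ferryman goes back to the near shore with sample D.  [the near shore: sample A, sample D, sample E, sample F, sample H | the far shore: sample L, sample P]
5. Ferryman goes to the far shore with sample D and sample E.  [the near shore: sample A, sample F, sample H | the far shore: sample D, sample E, sample L, sample P]
6. Ferryman goes back to the near shore with sample D.  [the near shore: sample A, sample D, sample F, sample H | the far shore: sample E, sample L, sample P]
7. Ferryman goes to the far shore with sample A and sample H.  [the near shore: sample D, sample F | the far shore: sample A, sample E, sample H, sample L, sample P]
8. Ferryman goes back to the near shore with sample P.  [the near shore: sample D, sample F, sample P | the far shore: sample A, sample E, sample H, sample L]
9. Ferryman goes to the far shore with sample D and sample F.  [the near shore: sample P | the far shore: sample A, sample D, sample E, sample F, sample H, sample L]
10. Ferryman goes back to the near shore with sample D.  [the near shore: sample D, sample P | the far shore: sample A, sample E, sample F, sample H, sample L]
11. Ferryman goes to the far shore with sample D and sample P.  [the near shore: — | the far shore: sample A, sample D, sample E, sample F, sample H, sample L, sample P]

Yes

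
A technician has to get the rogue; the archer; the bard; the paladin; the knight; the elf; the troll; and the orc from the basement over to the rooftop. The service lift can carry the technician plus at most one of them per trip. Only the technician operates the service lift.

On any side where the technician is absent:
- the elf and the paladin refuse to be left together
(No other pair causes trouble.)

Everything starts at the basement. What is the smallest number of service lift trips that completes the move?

Counting alone: the technician can take at most 1 across per trip to the rooftop, so moving all 8 needs at least 8 loaded trips out, with a return between consecutive ones — at least 15 crossings.
The plan below uses exactly 15 crossings, so it is optimal:
1. Technician goes to the rooftop with the paladin.  [the basement: the archer, the bard, the elf, the knight, the orc, the rogue, the troll | the rooftop: the paladin]
2. Technician goes back to the basement alone.  [the basement: the archer, the bard, the elf, the knight, the orc, the rogue, the troll | the rooftop: the paladin]
3. Technician goes to the rooftop with the rogue.  [the basement: the archer, the bard, the elf, the knight, the orc, the troll | the rooftop: the paladin, the rogue]
4. Technician goes back to the basement alone.  [the basement: the archer, the bard, the elf, the knight, the orc, the troll | the rooftop: the paladin, the rogue]
5. Technician goes to the rooftop with the archer.  [the basement: the bard, the elf, the knight, the orc, the troll | the rooftop: the archer, the paladin, the rogue]
6. Technician goes back to the basement alone.  [the basement: the bard, the elf, the knight, the orc, the troll | the rooftop: the archer, the paladin, the rogue]
7. Technician goes to the rooftop with the bard.  [the basement: the elf, the knight, the orc, the troll | the rooftop: the archer, the bard, the paladin, the rogue]
8. Technician goes back to the basement alone.  [the basement: the elf, the knight, the orc, the troll | the rooftop: the archer, the bard, the paladin, the rogue]
9. Technician goes to the rooftop with the knight.  [the basement: the elf, the orc, the troll | the rooftop: the archer, the bard, the knight, the paladin, the rogue]
10. Technician goes back to the basement alone.  [the basement: the elf, the orc, the troll | the rooftop: the archer, the bard, the knight, the paladin, the rogue]
11. Technician goes to the rooftop with the troll.  [the basement: the elf, the orc | the rooftop: the archer, the bard, the knight, the paladin, the rogue, the troll]
12. Technician goes back to the basement alone.  [the basement: the elf, the orc | the rooftop: the archer, the bard, the knight, the paladin, the rogue, the troll]
13. Technician goes to the rooftop with the orc.  [the basement: the elf | the rooftop: the archer, the bard, the knight, the orc, the paladin, the rogue, the troll]
14. Technician goes back to the basement alone.  [the basement: the elf | the rooftop: the archer, the bard, the knight, the orc, the paladin, the rogue, the troll]
15. Technician goes to the rooftop with the elf.  [the basement: — | the rooftop: the archer, the bard, the elf, the knight, the orc, the paladin, the rogue, the troll]

15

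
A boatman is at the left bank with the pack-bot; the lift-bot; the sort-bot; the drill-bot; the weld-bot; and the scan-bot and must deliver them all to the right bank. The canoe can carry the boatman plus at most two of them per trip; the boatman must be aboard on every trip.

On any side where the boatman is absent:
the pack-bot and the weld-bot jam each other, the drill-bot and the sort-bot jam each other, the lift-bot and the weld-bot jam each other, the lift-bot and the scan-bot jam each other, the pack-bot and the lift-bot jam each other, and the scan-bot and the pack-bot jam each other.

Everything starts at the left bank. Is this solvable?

No

Whatever the first load, the items left behind include a forbidden pair without the boatman. No opening move is safe, so no plan exists.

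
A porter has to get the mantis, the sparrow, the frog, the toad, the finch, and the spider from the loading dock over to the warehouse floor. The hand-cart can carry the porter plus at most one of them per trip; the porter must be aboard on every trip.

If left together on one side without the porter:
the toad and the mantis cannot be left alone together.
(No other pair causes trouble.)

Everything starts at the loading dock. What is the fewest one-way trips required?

Counting alone: the porter can take at most 1 across per trip to the warehouse floor, so moving all 6 needs at least 6 loaded trips out, with a return between consecutive ones — at least 11 crossings.
The plan below uses exactly 11 crossings, so it is optimal:
1. Porter goes to the warehouse floor with the mantis.  [the loading dock: the finch, the frog, the sparrow, the spider, the toad | the warehouse floor: the mantis]
2. Porter goes back to the loading dock alone.  [the loading dock: the finch, the frog, the sparrow, the spider, the toad | the warehouse floor: the mantis]
3. Porter goes to the warehouse floor with the sparrow.  [the loading dock: the finch, the frog, the spider, the toad | the warehouse floor: the mantis, the sparrow]
4. Porter goes back to the loading dock alone.  [the loading dock: the finch, the frog, the spider, the toad | the warehouse floor: the mantis, the sparrow]
5. Porter goes to the warehouse floor with the frog.  [the loading dock: the finch, the spider, the toad | the warehouse floor: the frog, the mantis, the sparrow]
6. Porter goes back to the loading dock alone.  [the loading dock: the finch, the spider, the toad | the warehouse floor: the frog, the mantis, the sparrow]
7. Porter goes to the warehouse floor with the finch.  [the loading dock: the spider, the toad | the warehouse floor: the finch, the frog, the mantis, the sparrow]
8. Porter goes back to the loading dock alone.  [the loading dock: the spider, the toad | the warehouse floor: the finch, the frog, the mantis, the sparrow]
9. Porter goes to the warehouse floor with the spider.  [the loading dock: the toad | the warehouse floor: the finch, the frog, the mantis, the sparrow, the spider]
10. Porter goes back to the loading dock alone.  [the loading dock: the toad | the warehouse floor: the finch, the frog, the mantis, the sparrow, the spider]
11. Porter goes to the warehouse floor with the toad.  [the loading dock: — | the warehouse floor: the finch, the frog, the mantis, the sparrow, the spider, the toad]

11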